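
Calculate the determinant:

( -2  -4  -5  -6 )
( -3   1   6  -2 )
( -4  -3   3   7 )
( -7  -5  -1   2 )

-826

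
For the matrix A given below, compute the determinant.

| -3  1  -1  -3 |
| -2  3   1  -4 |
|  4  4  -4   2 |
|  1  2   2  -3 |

Expand along row 1:
  + (-3) · M_11   where M_11 = det([3 1 -4; 4 -4 2; 2 2 -3]) = -24
  − (1) · M_12   where M_12 = det([-2 1 -4; 4 -4 2; 1 2 -3]) = -50
  + (-1) · M_13   where M_13 = det([-2 3 -4; 4 4 2; 1 2 -3]) = 58
  − (-3) · M_14   where M_14 = det([-2 3 1; 4 4 -4; 1 2 2]) = -64
det = (+1)·(-3)·(-24) + (-1)·(1)·(-50) + (+1)·(-1)·(58) + (-1)·(-3)·(-64) = -128

det(A) = -128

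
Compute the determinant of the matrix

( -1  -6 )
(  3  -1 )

The determinant is 19.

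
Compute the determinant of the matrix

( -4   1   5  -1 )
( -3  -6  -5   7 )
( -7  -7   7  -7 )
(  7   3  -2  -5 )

The determinant is -91.

Expand along row 1:
  + (-4) · M_11   where M_11 = det([-6 -5 7; -7 7 -7; 3 -2 -5]) = 525
  − (1) · M_12   where M_12 = det([-3 -5 7; -7 7 -7; 7 -2 -5]) = 322
  + (5) · M_13   where M_13 = det([-3 -6 7; -7 -7 -7; 7 3 -5]) = 532
  − (-1) · M_14   where M_14 = det([-3 -6 -5; -7 -7 7; 7 3 -2]) = -329
det = (+1)·(-4)·(525) + (-1)·(1)·(322) + (+1)·(5)·(532) + (-1)·(-1)·(-329) = -91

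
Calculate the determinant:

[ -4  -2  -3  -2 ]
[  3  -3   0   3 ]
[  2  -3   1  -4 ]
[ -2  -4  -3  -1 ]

Expand along row 2 (it has 1 zero):
  − (3) · M_21   where M_21 = det([-2 -3 -2; -3 1 -4; -4 -3 -1]) = -39
  + (-3) · M_22   where M_22 = det([-4 -3 -2; 2 1 -4; -2 -3 -1]) = 30
  + (3) · M_24   where M_24 = det([-4 -2 -3; 2 -3 1; -2 -4 -3]) = -18
det = (-1)·(3)·(-39) + (+1)·(-3)·(30) + (+1)·(3)·(-18) = -27

-27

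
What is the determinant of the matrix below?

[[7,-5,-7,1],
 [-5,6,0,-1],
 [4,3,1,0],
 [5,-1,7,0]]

-154

Expand along column 4 (it has 2 zeros):
  − (1) · M_14   where M_14 = det([-5 6 0; 4 3 1; 5 -1 7]) = -248
  + (-1) · M_24   where M_24 = det([7 -5 -7; 4 3 1; 5 -1 7]) = 402
det = (-1)·(1)·(-248) + (+1)·(-1)·(402) = -154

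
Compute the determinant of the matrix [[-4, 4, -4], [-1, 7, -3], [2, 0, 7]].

The determinant is -136.

Expand along column 2:
  − 4 · |-1 -3; 2 7| = −4·(-7 − (-6)) = 4
  + 7 · |-4 -4; 2 7| = 7·(-28 − (-8)) = -140
Sum: (4) + (-140) = -136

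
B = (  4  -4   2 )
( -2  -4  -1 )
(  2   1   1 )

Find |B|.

0

Expand along column 1:
  + 4 · |-4 -1; 1 1| = 4·(-4 − (-1)) = -12
  − (-2) · |-4 2; 1 1| = −(-2)·(-4 − 2) = -12
  + 2 · |-4 2; -4 -1| = 2·(4 − (-8)) = 24
Sum: (-12) + (-12) + (24) = 0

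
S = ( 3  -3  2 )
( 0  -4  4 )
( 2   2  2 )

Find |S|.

-56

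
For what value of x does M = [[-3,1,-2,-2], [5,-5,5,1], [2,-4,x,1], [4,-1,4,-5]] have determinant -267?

6

Expanding along the row containing x, det(M) is linear in x: det(M) = (-79)·x + (207).
Set (-79)·x + (207) = -267  ⇒  (-79)·x = -474  ⇒  x = 6.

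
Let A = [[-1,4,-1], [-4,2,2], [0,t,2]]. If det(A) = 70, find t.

Expanding along the column containing t, det(A) is linear in t: det(A) = (6)·t + (28).
Set (6)·t + (28) = 70  ⇒  (6)·t = 42  ⇒  t = 7.

t = 7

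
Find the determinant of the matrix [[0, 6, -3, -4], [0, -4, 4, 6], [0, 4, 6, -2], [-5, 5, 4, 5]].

Expand along column 1 (it has 3 zeros):
  − (-5) · M_41   where M_41 = det([6 -3 -4; -4 4 6; 4 6 -2]) = -152
det = (-1)·(-5)·(-152) = -760

-760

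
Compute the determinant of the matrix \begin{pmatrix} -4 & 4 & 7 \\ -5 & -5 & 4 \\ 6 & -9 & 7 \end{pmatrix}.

The determinant is 757.

Expand along column 1:
  + (-4) · |-5 4; -9 7| = (-4)·(-35 − (-36)) = -4
  − (-5) · |4 7; -9 7| = −(-5)·(28 − (-63)) = 455
  + 6 · |4 7; -5 4| = 6·(16 − (-35)) = 306
Sum: (-4) + (455) + (306) = 757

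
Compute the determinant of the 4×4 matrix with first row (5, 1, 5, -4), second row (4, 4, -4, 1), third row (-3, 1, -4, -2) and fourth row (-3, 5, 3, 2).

Expand along row 1:
  + (5) · M_11   where M_11 = det([4 -4 1; 1 -4 -2; 5 3 2]) = 63
  − (1) · M_12   where M_12 = det([4 -4 1; -3 -4 -2; -3 3 2]) = -77
  + (5) · M_13   where M_13 = det([4 4 1; -3 1 -2; -3 5 2]) = 84
  − (-4) · M_14   where M_14 = det([4 4 -4; -3 1 -4; -3 5 3]) = 224
det = (+1)·(5)·(63) + (-1)·(1)·(-77) + (+1)·(5)·(84) + (-1)·(-4)·(224) = 1708

1708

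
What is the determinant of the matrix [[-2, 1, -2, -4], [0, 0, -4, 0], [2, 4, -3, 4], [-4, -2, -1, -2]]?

-240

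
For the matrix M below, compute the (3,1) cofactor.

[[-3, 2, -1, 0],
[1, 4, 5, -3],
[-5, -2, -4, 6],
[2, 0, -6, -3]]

The cofactor is -78.

Delete row 3 and column 1; the remaining 3×3 submatrix is [2 -1 0; 4 5 -3; 0 -6 -3].
Its determinant is -78.
The cofactor carries sign (−1)^(3+1) = +1, so C_{3,1} = +(-78) = -78.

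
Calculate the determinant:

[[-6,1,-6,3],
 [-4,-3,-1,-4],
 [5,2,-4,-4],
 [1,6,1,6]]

Expand along row 1:
  + (-6) · M_11   where M_11 = det([-3 -1 -4; 2 -4 -4; 6 1 6]) = -8
  − (1) · M_12   where M_12 = det([-4 -1 -4; 5 -4 -4; 1 1 6]) = 78
  + (-6) · M_13   where M_13 = det([-4 -3 -4; 5 2 -4; 1 6 6]) = -154
  − (3) · M_14   where M_14 = det([-4 -3 -1; 5 2 -4; 1 6 1]) = -105
det = (+1)·(-6)·(-8) + (-1)·(1)·(78) + (+1)·(-6)·(-154) + (-1)·(3)·(-105) = 1209

1209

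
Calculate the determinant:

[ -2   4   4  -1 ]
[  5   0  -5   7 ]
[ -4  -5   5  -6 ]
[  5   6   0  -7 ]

Expand along row 2 (it has 1 zero):
  − (5) · M_21   where M_21 = det([4 4 -1; -5 5 -6; 6 0 -7]) = -394
  − (-5) · M_23   where M_23 = det([-2 4 -1; -4 -5 -6; 5 6 -7]) = -375
  + (7) · M_24   where M_24 = det([-2 4 4; -4 -5 5; 5 6 0]) = 164
det = (-1)·(5)·(-394) + (-1)·(-5)·(-375) + (+1)·(7)·(164) = 1243

1243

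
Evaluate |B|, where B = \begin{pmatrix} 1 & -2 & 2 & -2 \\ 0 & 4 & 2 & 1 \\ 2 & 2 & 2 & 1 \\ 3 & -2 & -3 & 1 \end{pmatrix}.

|B| = 34

Expand along row 2 (it has 1 zero):
  + (4) · M_22   where M_22 = det([1 2 -2; 2 2 1; 3 -3 1]) = 31
  − (2) · M_23   where M_23 = det([1 -2 -2; 2 2 1; 3 -2 1]) = 22
  + (1) · M_24   where M_24 = det([1 -2 2; 2 2 2; 3 -2 -3]) = -46
det = (+1)·(4)·(31) + (-1)·(2)·(22) + (+1)·(1)·(-46) = 34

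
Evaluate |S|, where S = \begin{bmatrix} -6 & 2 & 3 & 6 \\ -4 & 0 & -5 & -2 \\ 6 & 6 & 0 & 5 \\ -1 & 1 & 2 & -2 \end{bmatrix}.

Expand along row 2 (it has 1 zero):
  − (-4) · M_21   where M_21 = det([2 3 6; 6 0 5; 1 2 -2]) = 103
  − (-5) · M_23   where M_23 = det([-6 2 6; 6 6 5; -1 1 -2]) = 188
  + (-2) · M_24   where M_24 = det([-6 2 3; 6 6 0; -1 1 2]) = -60
det = (-1)·(-4)·(103) + (-1)·(-5)·(188) + (+1)·(-2)·(-60) = 1472

det(S) = 1472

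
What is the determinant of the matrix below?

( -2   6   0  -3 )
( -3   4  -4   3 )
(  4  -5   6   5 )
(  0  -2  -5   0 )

Expand along row 4 (it has 2 zeros):
  + (-2) · M_42   where M_42 = det([-2 0 -3; -3 -4 3; 4 6 5]) = 82
  − (-5) · M_43   where M_43 = det([-2 6 -3; -3 4 3; 4 -5 5]) = 95
det = (+1)·(-2)·(82) + (-1)·(-5)·(95) = 311

311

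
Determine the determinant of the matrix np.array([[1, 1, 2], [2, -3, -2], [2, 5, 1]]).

Expand along column 1:
  + 1 · |-3 -2; 5 1| = 1·(-3 − (-10)) = 7
  − 2 · |1 2; 5 1| = −2·(1 − 10) = 18
  + 2 · |1 2; -3 -2| = 2·(-2 − (-6)) = 8
Sum: (7) + (18) + (8) = 33

The determinant is 33.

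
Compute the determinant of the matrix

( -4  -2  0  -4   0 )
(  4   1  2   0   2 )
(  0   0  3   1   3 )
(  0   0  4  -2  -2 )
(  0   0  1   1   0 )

88

The matrix is block upper-triangular with a 2×2 block and a 3×3 block on the diagonal, so its determinant equals the product of the determinants of the diagonal blocks.
det of the 2×2 block = 4
det of the 3×3 block = 22
det = (4)·(22) = 88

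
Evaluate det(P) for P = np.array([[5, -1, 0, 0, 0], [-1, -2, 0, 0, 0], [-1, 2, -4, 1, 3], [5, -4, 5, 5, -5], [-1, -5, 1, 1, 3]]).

P is block lower-triangular with a 2×2 block and a 3×3 block on the diagonal, so its determinant equals the product of the determinants of the diagonal blocks.
det of the 2×2 block = -11
det of the 3×3 block = -100
det = (-11)·(-100) = 1100

The determinant is 1100.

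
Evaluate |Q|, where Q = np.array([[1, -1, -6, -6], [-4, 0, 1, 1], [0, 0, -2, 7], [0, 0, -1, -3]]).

det(Q) = -52

Q is block upper-triangular with a 2×2 block and a 2×2 block on the diagonal, so its determinant equals the product of the determinants of the diagonal blocks.
det of the 2×2 block = -4
det of the 2×2 block = 13
det = (-4)·(13) = -52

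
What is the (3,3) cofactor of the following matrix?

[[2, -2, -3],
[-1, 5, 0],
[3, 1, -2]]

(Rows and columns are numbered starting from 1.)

Delete row 3 and column 3; the remaining 2×2 submatrix is [2 -2; -1 5].
Its determinant is 2·5 − (-2)·(-1) = 8.
The cofactor carries sign (−1)^(3+3) = +1, so C_{3,3} = +(8) = 8.

8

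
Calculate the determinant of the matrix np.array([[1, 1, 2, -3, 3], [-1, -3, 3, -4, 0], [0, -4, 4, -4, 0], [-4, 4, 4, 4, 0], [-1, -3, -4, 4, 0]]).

The determinant is 1104.

Expand along column 5 (it has 4 zeros):
  + (3) · M_15   where M_15 = det([-1 -3 3 -4; 0 -4 4 -4; -4 4 4 4; -1 -3 -4 4]) = 368
det = (+1)·(3)·(368) = 1104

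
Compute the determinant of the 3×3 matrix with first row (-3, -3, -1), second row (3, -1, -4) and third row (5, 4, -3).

-41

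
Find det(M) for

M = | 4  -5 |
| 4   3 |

det(M) = 4·3 − (-5)·4 = 12 − (-20) = 32

det(M) = 32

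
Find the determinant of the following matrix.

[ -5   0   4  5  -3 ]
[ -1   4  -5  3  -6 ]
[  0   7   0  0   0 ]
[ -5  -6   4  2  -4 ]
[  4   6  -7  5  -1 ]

Expand along row 3 (it has 4 zeros):
  − (7) · M_32   where M_32 = det([-5 4 5 -3; -1 -5 3 -6; -5 4 2 -4; 4 -7 5 -1]) = 211
det = (-1)·(7)·(211) = -1477

-1477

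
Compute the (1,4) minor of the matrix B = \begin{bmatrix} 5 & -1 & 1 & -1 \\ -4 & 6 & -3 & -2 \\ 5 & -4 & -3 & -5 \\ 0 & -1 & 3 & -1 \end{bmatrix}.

-15

Delete row 1 and column 4; the remaining 3×3 submatrix is [-4 6 -3; 5 -4 -3; 0 -1 3].
Its determinant is -15.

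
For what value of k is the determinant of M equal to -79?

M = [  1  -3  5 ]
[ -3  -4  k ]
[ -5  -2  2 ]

1

Expanding along the row containing k, det(M) is linear in k: det(M) = (17)·k + (-96).
Set (17)·k + (-96) = -79  ⇒  (17)·k = 17  ⇒  k = 1.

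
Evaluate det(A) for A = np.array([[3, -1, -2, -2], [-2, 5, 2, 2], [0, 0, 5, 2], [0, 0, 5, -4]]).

|A| = -390

A is block upper-triangular with a 2×2 block and a 2×2 block on the diagonal, so its determinant equals the product of the determinants of the diagonal blocks.
det of the 2×2 block = 13
det of the 2×2 block = -30
det = (13)·(-30) = -390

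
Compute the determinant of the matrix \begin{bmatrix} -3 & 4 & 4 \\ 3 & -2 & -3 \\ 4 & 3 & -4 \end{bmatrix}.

The determinant is 17.

Expand along row 1:
  + (-3) · |-2 -3; 3 -4| = (-3)·(8 − (-9)) = -51
  − 4 · |3 -3; 4 -4| = −4·(-12 − (-12)) = 0
  + 4 · |3 -2; 4 3| = 4·(9 − (-8)) = 68
Sum: (-51) + (0) + (68) = 17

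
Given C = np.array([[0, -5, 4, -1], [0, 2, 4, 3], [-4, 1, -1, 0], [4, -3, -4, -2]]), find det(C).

164

Expand along column 1 (it has 2 zeros):
  + (-4) · M_31   where M_31 = det([-5 4 -1; 2 4 3; -3 -4 -2]) = -44
  − (4) · M_41   where M_41 = det([-5 4 -1; 2 4 3; 1 -1 0]) = 3
det = (+1)·(-4)·(-44) + (-1)·(4)·(3) = 164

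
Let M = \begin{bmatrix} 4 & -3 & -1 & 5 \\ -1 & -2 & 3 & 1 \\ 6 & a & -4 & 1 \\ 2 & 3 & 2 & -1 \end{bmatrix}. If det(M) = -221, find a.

Expanding along the row containing a, det(M) is linear in a: det(M) = (61)·a + (-221).
Set (61)·a + (-221) = -221  ⇒  (61)·a = 0  ⇒  a = 0.

0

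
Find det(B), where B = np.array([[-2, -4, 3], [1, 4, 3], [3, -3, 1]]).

Expand along column 1:
  + (-2) · |4 3; -3 1| = (-2)·(4 − (-9)) = -26
  − 1 · |-4 3; -3 1| = −1·(-4 − (-9)) = -5
  + 3 · |-4 3; 4 3| = 3·(-12 − 12) = -72
Sum: (-26) + (-5) + (-72) = -103

-103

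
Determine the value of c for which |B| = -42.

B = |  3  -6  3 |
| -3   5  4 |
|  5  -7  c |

Expanding along the row containing c, det(B) is linear in c: det(B) = (-3)·c + (-48).
Set (-3)·c + (-48) = -42  ⇒  (-3)·c = 6  ⇒  c = -2.

-2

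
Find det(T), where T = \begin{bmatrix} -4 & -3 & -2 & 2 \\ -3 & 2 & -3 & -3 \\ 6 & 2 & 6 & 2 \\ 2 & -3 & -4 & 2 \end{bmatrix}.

-200

Expand along row 1:
  + (-4) · M_11   where M_11 = det([2 -3 -3; 2 6 2; -3 -4 2]) = 40
  − (-3) · M_12   where M_12 = det([-3 -3 -3; 6 6 2; 2 -4 2]) = 72
  + (-2) · M_13   where M_13 = det([-3 2 -3; 6 2 2; 2 -3 2]) = 20
  − (2) · M_14   where M_14 = det([-3 2 -3; 6 2 6; 2 -3 -4]) = 108
det = (+1)·(-4)·(40) + (-1)·(-3)·(72) + (+1)·(-2)·(20) + (-1)·(2)·(108) = -200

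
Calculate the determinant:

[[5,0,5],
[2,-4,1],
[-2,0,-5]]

60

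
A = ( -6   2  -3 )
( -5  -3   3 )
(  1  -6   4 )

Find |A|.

Expand along row 1:
  + (-6) · |-3 3; -6 4| = (-6)·(-12 − (-18)) = -36
  − 2 · |-5 3; 1 4| = −2·(-20 − 3) = 46
  + (-3) · |-5 -3; 1 -6| = (-3)·(30 − (-3)) = -99
Sum: (-36) + (46) + (-99) = -89

-89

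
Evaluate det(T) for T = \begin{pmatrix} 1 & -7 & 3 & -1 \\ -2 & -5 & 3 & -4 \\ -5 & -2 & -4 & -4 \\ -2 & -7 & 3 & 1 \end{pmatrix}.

Expand along row 1:
  + (1) · M_11   where M_11 = det([-5 3 -4; -2 -4 -4; -7 3 1]) = 186
  − (-7) · M_12   where M_12 = det([-2 3 -4; -5 -4 -4; -2 3 1]) = 115
  + (3) · M_13   where M_13 = det([-2 -5 -4; -5 -2 -4; -2 -7 1]) = -129
  − (-1) · M_14   where M_14 = det([-2 -5 3; -5 -2 -4; -2 -7 3]) = 46
det = (+1)·(1)·(186) + (-1)·(-7)·(115) + (+1)·(3)·(-129) + (-1)·(-1)·(46) = 650

650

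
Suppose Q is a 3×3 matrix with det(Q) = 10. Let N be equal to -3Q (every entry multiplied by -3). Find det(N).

-270

For a 3×3 matrix, det(-3Q) = (-3)^3·det(Q) = -27·det(Q).
det(N) = (-27)·(10) = -270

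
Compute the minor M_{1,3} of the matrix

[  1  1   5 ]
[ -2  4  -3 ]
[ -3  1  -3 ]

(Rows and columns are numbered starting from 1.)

Delete row 1 and column 3; the remaining 2×2 submatrix is [-2 4; -3 1].
Its determinant is (-2)·1 − 4·(-3) = 10.

The minor is 10.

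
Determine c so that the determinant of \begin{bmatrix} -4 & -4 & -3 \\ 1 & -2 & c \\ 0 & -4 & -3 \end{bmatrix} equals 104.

Expanding along the column containing c, det(B) is linear in c: det(B) = (-16)·c + (-24).
Set (-16)·c + (-24) = 104  ⇒  (-16)·c = 128  ⇒  c = -8.

-8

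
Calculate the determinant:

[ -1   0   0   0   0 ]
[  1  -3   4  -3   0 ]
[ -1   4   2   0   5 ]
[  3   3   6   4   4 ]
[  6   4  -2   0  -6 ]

-1310

Expand along row 1 (it has 4 zeros):
  + (-1) · M_11   where M_11 = det([-3 4 -3 0; 4 2 0 5; 3 6 4 4; 4 -2 0 -6]) = 1310
det = (+1)·(-1)·(1310) = -1310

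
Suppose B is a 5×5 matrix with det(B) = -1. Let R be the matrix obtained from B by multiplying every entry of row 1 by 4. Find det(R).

Scaling one row by 4 multiplies the determinant by 4.
det(R) = (4)·(-1) = -4

-4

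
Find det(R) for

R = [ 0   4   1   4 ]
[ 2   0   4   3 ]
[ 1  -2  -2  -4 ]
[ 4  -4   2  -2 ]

28

Expand along row 1 (it has 1 zero):
  − (4) · M_12   where M_12 = det([2 4 3; 1 -2 -4; 4 2 -2]) = -2
  + (1) · M_13   where M_13 = det([2 0 3; 1 -2 -4; 4 -4 -2]) = -12
  − (4) · M_14   where M_14 = det([2 0 4; 1 -2 -2; 4 -4 2]) = -8
det = (-1)·(4)·(-2) + (+1)·(1)·(-12) + (-1)·(4)·(-8) = 28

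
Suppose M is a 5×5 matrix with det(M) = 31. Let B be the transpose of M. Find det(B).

det(B) = 31

det(Mᵀ) = det(M).
det(B) = (1)·(31) = 31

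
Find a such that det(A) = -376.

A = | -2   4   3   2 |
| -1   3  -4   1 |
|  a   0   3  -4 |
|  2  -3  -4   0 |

a = 8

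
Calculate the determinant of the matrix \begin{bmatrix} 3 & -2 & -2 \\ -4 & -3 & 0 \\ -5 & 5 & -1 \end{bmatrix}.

87

Expand along column 3:
  + (-2) · |-4 -3; -5 5| = (-2)·(-20 − 15) = 70
  + (-1) · |3 -2; -4 -3| = (-1)·(-9 − 8) = 17
Sum: (70) + (17) = 87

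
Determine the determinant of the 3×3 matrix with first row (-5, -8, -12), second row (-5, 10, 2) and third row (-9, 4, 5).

-1106

Expand along row 1:
  + (-5) · |10 2; 4 5| = (-5)·(50 − 8) = -210
  − (-8) · |-5 2; -9 5| = −(-8)·(-25 − (-18)) = -56
  + (-12) · |-5 10; -9 4| = (-12)·(-20 − (-90)) = -840
Sum: (-210) + (-56) + (-840) = -1106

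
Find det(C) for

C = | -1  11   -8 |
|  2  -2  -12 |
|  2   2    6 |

Expand along column 1:
  + (-1) · |-2 -12; 2 6| = (-1)·(-12 − (-24)) = -12
  − 2 · |11 -8; 2 6| = −2·(66 − (-16)) = -164
  + 2 · |11 -8; -2 -12| = 2·(-132 − 16) = -296
Sum: (-12) + (-164) + (-296) = -472

The determinant is -472.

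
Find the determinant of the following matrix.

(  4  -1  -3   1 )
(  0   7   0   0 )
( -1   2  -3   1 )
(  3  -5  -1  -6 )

Expand along row 2 (it has 3 zeros):
  + (7) · M_22   where M_22 = det([4 -3 1; -1 -3 1; 3 -1 -6]) = 95
det = (+1)·(7)·(95) = 665

665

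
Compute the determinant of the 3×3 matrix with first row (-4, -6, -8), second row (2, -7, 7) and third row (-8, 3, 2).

Expand along column 1:
  + (-4) · |-7 7; 3 2| = (-4)·(-14 − 21) = 140
  − 2 · |-6 -8; 3 2| = −2·(-12 − (-24)) = -24
  + (-8) · |-6 -8; -7 7| = (-8)·(-42 − 56) = 784
Sum: (140) + (-24) + (784) = 900

The determinant is 900.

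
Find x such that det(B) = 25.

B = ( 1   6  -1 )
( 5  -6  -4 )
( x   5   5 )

Expanding along the row containing x, det(B) is linear in x: det(B) = (-30)·x + (-185).
Set (-30)·x + (-185) = 25  ⇒  (-30)·x = 210  ⇒  x = -7.

x = -7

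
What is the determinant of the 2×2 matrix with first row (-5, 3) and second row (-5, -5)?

40

det = (-5)·(-5) − 3·(-5) = 25 − (-15) = 40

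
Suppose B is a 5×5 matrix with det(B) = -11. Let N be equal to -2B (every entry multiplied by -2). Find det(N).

For a 5×5 matrix, det(-2B) = (-2)^5·det(B) = -32·det(B).
det(N) = (-32)·(-11) = 352

352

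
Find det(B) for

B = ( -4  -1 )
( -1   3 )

det(B) = (-4)·3 − (-1)·(-1) = -12 − 1 = -13

|B| = -13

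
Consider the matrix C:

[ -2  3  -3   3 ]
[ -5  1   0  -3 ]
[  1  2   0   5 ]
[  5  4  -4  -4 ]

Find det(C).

Expand along column 3 (it has 2 zeros):
  + (-3) · M_13   where M_13 = det([-5 1 -3; 1 2 5; 5 4 -4]) = 187
  − (-4) · M_43   where M_43 = det([-2 3 3; -5 1 -3; 1 2 5]) = 11
det = (+1)·(-3)·(187) + (-1)·(-4)·(11) = -517

det(C) = -517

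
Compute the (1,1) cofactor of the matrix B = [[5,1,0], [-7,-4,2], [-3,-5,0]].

Delete row 1 and column 1; the remaining 2×2 submatrix is [-4 2; -5 0].
Its determinant is (-4)·0 − 2·(-5) = 10.
The cofactor carries sign (−1)^(1+1) = +1, so C_{1,1} = +(10) = 10.

The cofactor is 10.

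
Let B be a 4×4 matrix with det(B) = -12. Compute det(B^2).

det(B^2) = (det B)^2 = (-12)^2 = 144

The determinant is 144.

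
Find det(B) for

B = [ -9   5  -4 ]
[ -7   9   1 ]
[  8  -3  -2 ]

Expand along column 1:
  + (-9) · |9 1; -3 -2| = (-9)·(-18 − (-3)) = 135
  − (-7) · |5 -4; -3 -2| = −(-7)·(-10 − 12) = -154
  + 8 · |5 -4; 9 1| = 8·(5 − (-36)) = 328
Sum: (135) + (-154) + (328) = 309

|B| = 309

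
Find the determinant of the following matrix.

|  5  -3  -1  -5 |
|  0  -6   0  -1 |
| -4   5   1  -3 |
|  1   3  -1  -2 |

Expand along row 2 (it has 2 zeros):
  + (-6) · M_22   where M_22 = det([5 -1 -5; -4 1 -3; 1 -1 -2]) = -29
  + (-1) · M_24   where M_24 = det([5 -3 -1; -4 5 1; 1 3 -1]) = -14
det = (+1)·(-6)·(-29) + (+1)·(-1)·(-14) = 188

The determinant is 188.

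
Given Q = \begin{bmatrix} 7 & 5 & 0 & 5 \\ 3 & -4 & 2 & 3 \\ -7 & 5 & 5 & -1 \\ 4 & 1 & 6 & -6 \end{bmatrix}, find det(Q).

The determinant is 4488.

Expand along row 1 (it has 1 zero):
  + (7) · M_11   where M_11 = det([-4 2 3; 5 5 -1; 1 6 -6]) = 229
  − (5) · M_12   where M_12 = det([3 2 3; -7 5 -1; 4 6 -6]) = -350
  − (5) · M_14   where M_14 = det([3 -4 2; -7 5 5; 4 1 6]) = -227
det = (+1)·(7)·(229) + (-1)·(5)·(-350) + (-1)·(5)·(-227) = 4488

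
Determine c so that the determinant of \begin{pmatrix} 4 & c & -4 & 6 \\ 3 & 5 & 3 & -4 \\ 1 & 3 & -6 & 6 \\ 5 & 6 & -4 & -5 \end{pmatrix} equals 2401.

c = -5

Expanding along the column containing c, det(M) is linear in c: det(M) = (-163)·c + (1586).
Set (-163)·c + (1586) = 2401  ⇒  (-163)·c = 815  ⇒  c = -5.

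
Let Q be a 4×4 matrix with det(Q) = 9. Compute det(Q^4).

6561

det(Q^4) = (det Q)^4 = (9)^4 = 6561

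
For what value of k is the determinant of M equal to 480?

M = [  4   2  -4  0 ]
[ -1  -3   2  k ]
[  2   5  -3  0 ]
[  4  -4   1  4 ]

Expanding along the column containing k, det(M) is linear in k: det(M) = (56)·k + (-24).
Set (56)·k + (-24) = 480  ⇒  (56)·k = 504  ⇒  k = 9.

k = 9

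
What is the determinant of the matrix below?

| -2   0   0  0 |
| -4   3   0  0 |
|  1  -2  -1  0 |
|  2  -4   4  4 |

The determinant is 24.

The matrix is lower triangular, so the determinant is the product of the diagonal entries:
det = (-2) · (3) · (-1) · (4) = 24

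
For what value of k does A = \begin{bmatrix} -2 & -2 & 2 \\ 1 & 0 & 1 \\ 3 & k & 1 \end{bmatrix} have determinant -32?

k = -7

Expanding along the row containing k, det(A) is linear in k: det(A) = (4)·k + (-4).
Set (4)·k + (-4) = -32  ⇒  (4)·k = -28  ⇒  k = -7.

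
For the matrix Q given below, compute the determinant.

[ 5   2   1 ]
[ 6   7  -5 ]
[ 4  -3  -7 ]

Expand along column 1:
  + 5 · |7 -5; -3 -7| = 5·(-49 − 15) = -320
  − 6 · |2 1; -3 -7| = −6·(-14 − (-3)) = 66
  + 4 · |2 1; 7 -5| = 4·(-10 − 7) = -68
Sum: (-320) + (66) + (-68) = -322

-322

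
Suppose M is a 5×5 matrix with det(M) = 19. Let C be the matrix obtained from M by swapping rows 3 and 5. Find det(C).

Swapping two rows multiplies the determinant by −1.
det(C) = (-1)·(19) = -19

det(C) = -19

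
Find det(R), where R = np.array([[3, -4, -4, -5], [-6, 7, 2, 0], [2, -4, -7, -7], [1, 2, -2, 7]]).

|R| = -328

Expand along row 2 (it has 1 zero):
  − (-6) · M_21   where M_21 = det([-4 -4 -5; -4 -7 -7; 2 -2 7]) = 86
  + (7) · M_22   where M_22 = det([3 -4 -5; 2 -7 -7; 1 -2 7]) = -120
  − (2) · M_23   where M_23 = det([3 -4 -5; 2 -4 -7; 1 2 7]) = 2
det = (-1)·(-6)·(86) + (+1)·(7)·(-120) + (-1)·(2)·(2) = -328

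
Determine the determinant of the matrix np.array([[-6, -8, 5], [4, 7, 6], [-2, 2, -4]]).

The determinant is 318.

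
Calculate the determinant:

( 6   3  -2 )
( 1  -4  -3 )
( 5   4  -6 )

The determinant is 141.

Expand along row 1:
  + 6 · |-4 -3; 4 -6| = 6·(24 − (-12)) = 216
  − 3 · |1 -3; 5 -6| = −3·(-6 − (-15)) = -27
  + (-2) · |1 -4; 5 4| = (-2)·(4 − (-20)) = -48
Sum: (216) + (-27) + (-48) = 141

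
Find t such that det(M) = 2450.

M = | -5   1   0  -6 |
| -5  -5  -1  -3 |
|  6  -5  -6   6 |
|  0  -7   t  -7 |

Expanding along the row containing t, det(M) is linear in t: det(M) = (93)·t + (1799).
Set (93)·t + (1799) = 2450  ⇒  (93)·t = 651  ⇒  t = 7.

7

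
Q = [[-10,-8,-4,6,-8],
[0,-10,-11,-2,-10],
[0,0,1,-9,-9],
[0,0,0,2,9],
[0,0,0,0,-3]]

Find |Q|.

det(Q) = -600

Q is upper triangular, so det(Q) is the product of the diagonal entries:
det = (-10) · (-10) · (1) · (2) · (-3) = -600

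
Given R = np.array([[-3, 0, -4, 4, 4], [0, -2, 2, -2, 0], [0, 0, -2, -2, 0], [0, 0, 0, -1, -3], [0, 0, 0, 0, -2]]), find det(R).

-24

R is upper triangular, so det(R) is the product of the diagonal entries:
det = (-3) · (-2) · (-2) · (-1) · (-2) = -24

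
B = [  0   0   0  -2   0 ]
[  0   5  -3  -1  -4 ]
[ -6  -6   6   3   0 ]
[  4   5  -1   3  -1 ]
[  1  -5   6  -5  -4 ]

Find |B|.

-1860

Expand along row 1 (it has 4 zeros):
  − (-2) · M_14   where M_14 = det([0 5 -3 -4; -6 -6 6 0; 4 5 -1 -1; 1 -5 6 -4]) = -930
det = (-1)·(-2)·(-930) = -1860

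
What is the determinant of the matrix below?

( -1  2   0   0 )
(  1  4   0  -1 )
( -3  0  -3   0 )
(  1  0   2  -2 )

-42

Expand along row 1 (it has 2 zeros):
  + (-1) · M_11   where M_11 = det([4 0 -1; 0 -3 0; 0 2 -2]) = 24
  − (2) · M_12   where M_12 = det([1 0 -1; -3 -3 0; 1 2 -2]) = 9
det = (+1)·(-1)·(24) + (-1)·(2)·(9) = -42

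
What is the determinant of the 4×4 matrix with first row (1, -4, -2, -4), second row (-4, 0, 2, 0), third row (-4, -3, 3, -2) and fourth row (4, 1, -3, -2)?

Expand along row 2 (it has 2 zeros):
  − (-4) · M_21   where M_21 = det([-4 -2 -4; -3 3 -2; 1 -3 -2]) = 40
  − (2) · M_23   where M_23 = det([1 -4 -4; -4 -3 -2; 4 1 -2]) = 40
det = (-1)·(-4)·(40) + (-1)·(2)·(40) = 80

The determinant is 80.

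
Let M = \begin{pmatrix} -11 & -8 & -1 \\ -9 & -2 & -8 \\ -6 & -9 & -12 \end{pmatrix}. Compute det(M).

939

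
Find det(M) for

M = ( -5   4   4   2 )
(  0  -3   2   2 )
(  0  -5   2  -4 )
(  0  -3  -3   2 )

Expand along column 1 (it has 3 zeros):
  + (-5) · M_11   where M_11 = det([-3 2 2; -5 2 -4; -3 -3 2]) = 110
det = (+1)·(-5)·(110) = -550

The determinant is -550.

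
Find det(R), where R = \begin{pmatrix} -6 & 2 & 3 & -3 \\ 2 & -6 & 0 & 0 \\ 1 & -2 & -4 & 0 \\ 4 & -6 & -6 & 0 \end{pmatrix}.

det(R) = 108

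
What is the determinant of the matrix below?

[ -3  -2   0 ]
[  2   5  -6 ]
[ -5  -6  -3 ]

81

Expand along row 1:
  + (-3) · |5 -6; -6 -3| = (-3)·(-15 − 36) = 153
  − (-2) · |2 -6; -5 -3| = −(-2)·(-6 − 30) = -72
Sum: (153) + (-72) = 81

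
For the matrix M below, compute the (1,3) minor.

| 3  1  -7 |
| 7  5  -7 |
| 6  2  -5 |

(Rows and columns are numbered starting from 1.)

The minor is -16.

Delete row 1 and column 3; the remaining 2×2 submatrix is [7 5; 6 2].
Its determinant is 7·2 − 5·6 = -16.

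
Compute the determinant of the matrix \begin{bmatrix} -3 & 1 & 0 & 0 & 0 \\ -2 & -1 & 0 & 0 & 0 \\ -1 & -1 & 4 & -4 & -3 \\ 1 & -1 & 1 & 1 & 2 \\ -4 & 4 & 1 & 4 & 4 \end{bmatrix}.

The matrix is block lower-triangular with a 2×2 block and a 3×3 block on the diagonal, so its determinant equals the product of the determinants of the diagonal blocks.
det of the 2×2 block = 5
det of the 3×3 block = -17
det = (5)·(-17) = -85

-85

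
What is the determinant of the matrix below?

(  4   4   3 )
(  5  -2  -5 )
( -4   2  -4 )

238

Expand along row 1:
  + 4 · |-2 -5; 2 -4| = 4·(8 − (-10)) = 72
  − 4 · |5 -5; -4 -4| = −4·(-20 − 20) = 160
  + 3 · |5 -2; -4 2| = 3·(10 − 8) = 6
Sum: (72) + (160) + (6) = 238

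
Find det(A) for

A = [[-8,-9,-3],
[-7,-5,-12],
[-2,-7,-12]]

|A| = 615

Expand along row 1:
  + (-8) · |-5 -12; -7 -12| = (-8)·(60 − 84) = 192
  − (-9) · |-7 -12; -2 -12| = −(-9)·(84 − 24) = 540
  + (-3) · |-7 -5; -2 -7| = (-3)·(49 − 10) = -117
Sum: (192) + (540) + (-117) = 615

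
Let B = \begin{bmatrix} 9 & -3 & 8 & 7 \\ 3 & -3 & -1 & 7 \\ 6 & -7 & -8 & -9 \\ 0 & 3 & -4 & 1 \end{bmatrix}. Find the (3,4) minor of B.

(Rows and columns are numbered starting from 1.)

Delete row 3 and column 4; the remaining 3×3 submatrix is [9 -3 8; 3 -3 -1; 0 3 -4].
Its determinant is 171.

The minor is 171.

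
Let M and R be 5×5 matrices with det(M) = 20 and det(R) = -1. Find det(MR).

The determinant is -20.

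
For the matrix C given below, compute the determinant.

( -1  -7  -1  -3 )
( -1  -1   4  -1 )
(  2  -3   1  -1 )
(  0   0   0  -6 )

|C| = 474

Expand along row 4 (it has 3 zeros):
  + (-6) · M_44   where M_44 = det([-1 -7 -1; -1 -1 4; 2 -3 1]) = -79
det = (+1)·(-6)·(-79) = 474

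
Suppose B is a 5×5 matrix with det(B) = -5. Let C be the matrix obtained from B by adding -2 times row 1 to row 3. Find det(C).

det(C) = -5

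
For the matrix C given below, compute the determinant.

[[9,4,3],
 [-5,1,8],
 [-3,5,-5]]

Expand along row 1:
  + 9 · |1 8; 5 -5| = 9·(-5 − 40) = -405
  − 4 · |-5 8; -3 -5| = −4·(25 − (-24)) = -196
  + 3 · |-5 1; -3 5| = 3·(-25 − (-3)) = -66
Sum: (-405) + (-196) + (-66) = -667

The determinant is -667.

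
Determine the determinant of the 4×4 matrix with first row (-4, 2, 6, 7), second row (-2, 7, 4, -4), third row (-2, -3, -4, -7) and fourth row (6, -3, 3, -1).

The determinant is -3020.

Expand along row 1:
  + (-4) · M_11   where M_11 = det([7 4 -4; -3 -4 -7; -3 3 -1]) = 331
  − (2) · M_12   where M_12 = det([-2 4 -4; -2 -4 -7; 6 3 -1]) = -298
  + (6) · M_13   where M_13 = det([-2 7 -4; -2 -3 -7; 6 -3 -1]) = -368
  − (7) · M_14   where M_14 = det([-2 7 4; -2 -3 -4; 6 -3 3]) = 12
det = (+1)·(-4)·(331) + (-1)·(2)·(-298) + (+1)·(6)·(-368) + (-1)·(7)·(12) = -3020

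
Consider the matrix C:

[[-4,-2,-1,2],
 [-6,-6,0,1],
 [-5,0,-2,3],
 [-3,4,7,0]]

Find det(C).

|C| = 116

Expand along row 2 (it has 1 zero):
  − (-6) · M_21   where M_21 = det([-2 -1 2; 0 -2 3; 4 7 0]) = 46
  + (-6) · M_22   where M_22 = det([-4 -1 2; -5 -2 3; -3 7 0]) = 11
  + (1) · M_24   where M_24 = det([-4 -2 -1; -5 0 -2; -3 4 7]) = -94
det = (-1)·(-6)·(46) + (+1)·(-6)·(11) + (+1)·(1)·(-94) = 116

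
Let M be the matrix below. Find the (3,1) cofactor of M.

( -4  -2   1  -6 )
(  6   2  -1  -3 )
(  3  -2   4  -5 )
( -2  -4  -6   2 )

The cofactor is 144.

Delete row 3 and column 1; the remaining 3×3 submatrix is [-2 1 -6; 2 -1 -3; -4 -6 2].
Its determinant is 144.
The cofactor carries sign (−1)^(3+1) = +1, so C_{3,1} = +(144) = 144.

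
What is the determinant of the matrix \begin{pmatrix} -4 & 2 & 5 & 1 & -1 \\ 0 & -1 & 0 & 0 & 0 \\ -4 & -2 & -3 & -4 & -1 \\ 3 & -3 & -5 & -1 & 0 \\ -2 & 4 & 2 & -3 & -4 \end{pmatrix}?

136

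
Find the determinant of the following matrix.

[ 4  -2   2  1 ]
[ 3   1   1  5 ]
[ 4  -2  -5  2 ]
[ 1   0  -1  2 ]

Expand along row 4 (it has 1 zero):
  − (1) · M_41   where M_41 = det([-2 2 1; 1 1 5; -2 -5 2]) = -81
  − (-1) · M_43   where M_43 = det([4 -2 1; 3 1 5; 4 -2 2]) = 10
  + (2) · M_44   where M_44 = det([4 -2 2; 3 1 1; 4 -2 -5]) = -70
det = (-1)·(1)·(-81) + (-1)·(-1)·(10) + (+1)·(2)·(-70) = -49

-49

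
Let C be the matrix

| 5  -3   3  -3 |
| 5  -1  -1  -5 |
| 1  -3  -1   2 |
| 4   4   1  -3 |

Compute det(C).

Expand along row 1:
  + (5) · M_11   where M_11 = det([-1 -1 -5; -3 -1 2; 4 1 -3]) = -5
  − (-3) · M_12   where M_12 = det([5 -1 -5; 1 -1 2; 4 1 -3]) = -31
  + (3) · M_13   where M_13 = det([5 -1 -5; 1 -3 2; 4 4 -3]) = -86
  − (-3) · M_14   where M_14 = det([5 -1 -1; 1 -3 -1; 4 4 1]) = -6
det = (+1)·(5)·(-5) + (-1)·(-3)·(-31) + (+1)·(3)·(-86) + (-1)·(-3)·(-6) = -394

-394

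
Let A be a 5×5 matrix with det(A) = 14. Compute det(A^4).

38416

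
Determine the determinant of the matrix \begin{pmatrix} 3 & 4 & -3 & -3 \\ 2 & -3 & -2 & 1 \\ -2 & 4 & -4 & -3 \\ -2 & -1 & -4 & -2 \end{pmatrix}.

-168

Expand along row 1:
  + (3) · M_11   where M_11 = det([-3 -2 1; 4 -4 -3; -1 -4 -2]) = -30
  − (4) · M_12   where M_12 = det([2 -2 1; -2 -4 -3; -2 -4 -2]) = -12
  + (-3) · M_13   where M_13 = det([2 -3 1; -2 4 -3; -2 -1 -2]) = -18
  − (-3) · M_14   where M_14 = det([2 -3 -2; -2 4 -4; -2 -1 -4]) = -60
det = (+1)·(3)·(-30) + (-1)·(4)·(-12) + (+1)·(-3)·(-18) + (-1)·(-3)·(-60) = -168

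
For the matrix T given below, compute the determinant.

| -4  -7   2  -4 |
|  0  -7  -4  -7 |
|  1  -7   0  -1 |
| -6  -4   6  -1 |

Expand along row 2 (it has 1 zero):
  + (-7) · M_22   where M_22 = det([-4 2 -4; 1 0 -1; -6 6 -1]) = -34
  − (-4) · M_23   where M_23 = det([-4 -7 -4; 1 -7 -1; -6 -4 -1]) = 123
  + (-7) · M_24   where M_24 = det([-4 -7 2; 1 -7 0; -6 -4 6]) = 118
det = (+1)·(-7)·(-34) + (-1)·(-4)·(123) + (+1)·(-7)·(118) = -96

-96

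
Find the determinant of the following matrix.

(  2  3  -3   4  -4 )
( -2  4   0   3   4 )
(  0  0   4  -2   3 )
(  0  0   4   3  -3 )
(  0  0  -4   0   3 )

1008

The matrix is block upper-triangular with a 2×2 block and a 3×3 block on the diagonal, so its determinant equals the product of the determinants of the diagonal blocks.
det of the 2×2 block = 14
det of the 3×3 block = 72
det = (14)·(72) = 1008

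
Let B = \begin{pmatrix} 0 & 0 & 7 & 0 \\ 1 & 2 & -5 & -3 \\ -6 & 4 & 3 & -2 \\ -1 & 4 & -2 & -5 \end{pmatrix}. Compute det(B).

Expand along row 1 (it has 3 zeros):
  + (7) · M_13   where M_13 = det([1 2 -3; -6 4 -2; -1 4 -5]) = -8
det = (+1)·(7)·(-8) = -56

-56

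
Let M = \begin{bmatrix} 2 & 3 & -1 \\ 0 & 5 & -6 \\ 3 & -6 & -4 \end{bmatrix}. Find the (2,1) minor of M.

The minor is -18.

Delete row 2 and column 1; the remaining 2×2 submatrix is [3 -1; -6 -4].
Its determinant is 3·(-4) − (-1)·(-6) = -18.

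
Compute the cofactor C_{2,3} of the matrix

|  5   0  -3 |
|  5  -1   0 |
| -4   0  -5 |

0

Delete row 2 and column 3; the remaining 2×2 submatrix is [5 0; -4 0].
Its determinant is 5·0 − 0·(-4) = 0.
The cofactor carries sign (−1)^(2+3) = −1, so C_{2,3} = −(0) = 0.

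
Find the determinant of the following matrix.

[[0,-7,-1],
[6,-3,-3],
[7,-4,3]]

Expand along column 1:
  − 6 · |-7 -1; -4 3| = −6·(-21 − 4) = 150
  + 7 · |-7 -1; -3 -3| = 7·(21 − 3) = 126
Sum: (150) + (126) = 276

The determinant is 276.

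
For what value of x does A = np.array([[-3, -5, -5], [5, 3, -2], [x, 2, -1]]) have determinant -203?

Expanding along the row containing x, det(A) is linear in x: det(A) = (25)·x + (-78).
Set (25)·x + (-78) = -203  ⇒  (25)·x = -125  ⇒  x = -5.

x = -5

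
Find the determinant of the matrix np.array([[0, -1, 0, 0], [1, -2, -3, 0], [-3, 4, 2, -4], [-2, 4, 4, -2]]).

6

Expand along row 1 (it has 3 zeros):
  − (-1) · M_12   where M_12 = det([1 -3 0; -3 2 -4; -2 4 -2]) = 6
det = (-1)·(-1)·(6) = 6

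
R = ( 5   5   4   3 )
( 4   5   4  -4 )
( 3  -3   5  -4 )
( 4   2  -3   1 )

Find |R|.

|R| = -1542

Expand along row 1:
  + (5) · M_11   where M_11 = det([5 4 -4; -3 5 -4; 2 -3 1]) = -51
  − (5) · M_12   where M_12 = det([4 4 -4; 3 5 -4; 4 -3 1]) = 12
  + (4) · M_13   where M_13 = det([4 5 -4; 3 -3 -4; 4 2 1]) = -147
  − (3) · M_14   where M_14 = det([4 5 4; 3 -3 5; 4 2 -3]) = 213
det = (+1)·(5)·(-51) + (-1)·(5)·(12) + (+1)·(4)·(-147) + (-1)·(3)·(213) = -1542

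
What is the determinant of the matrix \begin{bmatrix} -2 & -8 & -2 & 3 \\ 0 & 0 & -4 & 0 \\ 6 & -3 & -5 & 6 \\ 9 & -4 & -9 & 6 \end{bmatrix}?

The determinant is -588.

Expand along row 2 (it has 3 zeros):
  − (-4) · M_23   where M_23 = det([-2 -8 3; 6 -3 6; 9 -4 6]) = -147
det = (-1)·(-4)·(-147) = -588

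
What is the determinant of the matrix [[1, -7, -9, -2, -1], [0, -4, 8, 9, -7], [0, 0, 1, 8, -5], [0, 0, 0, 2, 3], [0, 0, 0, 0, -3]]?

The matrix is upper triangular, so the determinant is the product of the diagonal entries:
det = (1) · (-4) · (1) · (2) · (-3) = 24

24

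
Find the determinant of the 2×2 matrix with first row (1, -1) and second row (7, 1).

det = 1·1 − (-1)·7 = 1 − (-7) = 8

8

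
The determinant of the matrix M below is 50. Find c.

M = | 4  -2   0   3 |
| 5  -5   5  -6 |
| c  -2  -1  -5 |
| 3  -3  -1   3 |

c = -4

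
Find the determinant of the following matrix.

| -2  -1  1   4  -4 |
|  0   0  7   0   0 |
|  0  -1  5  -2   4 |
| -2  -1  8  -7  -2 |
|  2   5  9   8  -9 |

Expand along row 2 (it has 4 zeros):
  − (7) · M_23   where M_23 = det([-2 -1 4 -4; 0 -1 -2 4; -2 -1 -7 -2; 2 5 8 -9]) = -82
det = (-1)·(7)·(-82) = 574

574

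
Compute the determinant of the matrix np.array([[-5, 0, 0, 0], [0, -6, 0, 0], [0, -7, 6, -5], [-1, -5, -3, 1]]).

The matrix is block lower-triangular with a 2×2 block and a 2×2 block on the diagonal, so its determinant equals the product of the determinants of the diagonal blocks.
det of the 2×2 block = 30
det of the 2×2 block = -9
det = (30)·(-9) = -270

-270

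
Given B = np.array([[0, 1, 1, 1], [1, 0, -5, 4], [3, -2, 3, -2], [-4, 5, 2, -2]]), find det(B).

Expand along row 1 (it has 1 zero):
  − (1) · M_12   where M_12 = det([1 -5 4; 3 3 -2; -4 2 -2]) = 0
  + (1) · M_13   where M_13 = det([1 0 4; 3 -2 -2; -4 5 -2]) = 42
  − (1) · M_14   where M_14 = det([1 0 -5; 3 -2 3; -4 5 2]) = -54
det = (-1)·(1)·(0) + (+1)·(1)·(42) + (-1)·(1)·(-54) = 96

96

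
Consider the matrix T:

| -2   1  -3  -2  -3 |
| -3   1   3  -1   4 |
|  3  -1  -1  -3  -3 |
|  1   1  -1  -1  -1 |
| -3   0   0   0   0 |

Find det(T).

det(T) = -42

Expand along row 5 (it has 4 zeros):
  + (-3) · M_51   where M_51 = det([1 -3 -2 -3; 1 3 -1 4; -1 -1 -3 -3; 1 -1 -1 -1]) = 14
det = (+1)·(-3)·(14) = -42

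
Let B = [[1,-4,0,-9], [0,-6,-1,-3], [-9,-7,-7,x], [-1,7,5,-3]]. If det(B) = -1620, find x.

-1

Expanding along the row containing x, det(B) is linear in x: det(B) = (27)·x + (-1593).
Set (27)·x + (-1593) = -1620  ⇒  (27)·x = -27  ⇒  x = -1.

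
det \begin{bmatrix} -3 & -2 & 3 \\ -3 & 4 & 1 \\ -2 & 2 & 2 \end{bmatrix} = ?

Expand along column 1:
  + (-3) · |4 1; 2 2| = (-3)·(8 − 2) = -18
  − (-3) · |-2 3; 2 2| = −(-3)·(-4 − 6) = -30
  + (-2) · |-2 3; 4 1| = (-2)·(-2 − 12) = 28
Sum: (-18) + (-30) + (28) = -20

The determinant is -20.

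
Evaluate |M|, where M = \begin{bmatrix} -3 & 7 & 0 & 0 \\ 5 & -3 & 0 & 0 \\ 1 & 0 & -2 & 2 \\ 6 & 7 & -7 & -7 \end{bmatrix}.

|M| = -728

M is block lower-triangular with a 2×2 block and a 2×2 block on the diagonal, so its determinant equals the product of the determinants of the diagonal blocks.
det of the 2×2 block = -26
det of the 2×2 block = 28
det = (-26)·(28) = -728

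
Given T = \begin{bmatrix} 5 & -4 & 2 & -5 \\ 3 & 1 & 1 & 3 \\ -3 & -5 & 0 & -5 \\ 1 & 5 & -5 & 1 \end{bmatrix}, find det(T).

Expand along row 3 (it has 1 zero):
  + (-3) · M_31   where M_31 = det([-4 2 -5; 1 1 3; 5 -5 1]) = 14
  − (-5) · M_32   where M_32 = det([5 2 -5; 3 1 3; 1 -5 1]) = 160
  − (-5) · M_34   where M_34 = det([5 -4 2; 3 1 1; 1 5 -5]) = -86
det = (+1)·(-3)·(14) + (-1)·(-5)·(160) + (-1)·(-5)·(-86) = 328

328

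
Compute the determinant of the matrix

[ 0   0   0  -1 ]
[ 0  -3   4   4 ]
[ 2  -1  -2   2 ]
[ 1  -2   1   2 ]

0

Expand along row 1 (it has 3 zeros):
  − (-1) · M_14   where M_14 = det([0 -3 4; 2 -1 -2; 1 -2 1]) = 0
det = (-1)·(-1)·(0) = 0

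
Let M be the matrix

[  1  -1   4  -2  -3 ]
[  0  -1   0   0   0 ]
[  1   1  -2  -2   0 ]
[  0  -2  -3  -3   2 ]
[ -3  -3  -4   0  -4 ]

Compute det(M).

The determinant is 180.

Expand along row 2 (it has 4 zeros):
  + (-1) · M_22   where M_22 = det([1 4 -2 -3; 1 -2 -2 0; 0 -3 -3 2; -3 -4 0 -4]) = -180
det = (+1)·(-1)·(-180) = 180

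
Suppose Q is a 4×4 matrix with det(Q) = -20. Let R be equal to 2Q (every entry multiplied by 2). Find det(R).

|R| = -320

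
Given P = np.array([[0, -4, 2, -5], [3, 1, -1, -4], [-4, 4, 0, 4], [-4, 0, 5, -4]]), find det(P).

Expand along row 1 (it has 1 zero):
  − (-4) · M_12   where M_12 = det([3 -1 -4; -4 0 4; -4 5 -4]) = 52
  + (2) · M_13   where M_13 = det([3 1 -4; -4 4 4; -4 0 -4]) = -144
  − (-5) · M_14   where M_14 = det([3 1 -1; -4 4 0; -4 0 5]) = 64
det = (-1)·(-4)·(52) + (+1)·(2)·(-144) + (-1)·(-5)·(64) = 240

240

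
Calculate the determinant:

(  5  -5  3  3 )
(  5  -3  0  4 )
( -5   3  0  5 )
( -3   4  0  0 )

Expand along column 3 (it has 3 zeros):
  + (3) · M_13   where M_13 = det([5 -3 4; -5 3 5; -3 4 0]) = -99
det = (+1)·(3)·(-99) = -297

-297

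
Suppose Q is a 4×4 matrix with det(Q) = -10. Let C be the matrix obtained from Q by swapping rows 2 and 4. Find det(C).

10

Swapping two rows multiplies the determinant by −1.
det(C) = (-1)·(-10) = 10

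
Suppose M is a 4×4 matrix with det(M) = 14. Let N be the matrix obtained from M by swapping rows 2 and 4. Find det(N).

The determinant is -14.

Swapping two rows multiplies the determinant by −1.
det(N) = (-1)·(14) = -14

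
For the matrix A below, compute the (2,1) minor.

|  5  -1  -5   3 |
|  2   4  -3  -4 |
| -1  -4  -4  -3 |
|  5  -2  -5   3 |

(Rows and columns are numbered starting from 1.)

-27

Delete row 2 and column 1; the remaining 3×3 submatrix is [-1 -5 3; -4 -4 -3; -2 -5 3].
Its determinant is -27.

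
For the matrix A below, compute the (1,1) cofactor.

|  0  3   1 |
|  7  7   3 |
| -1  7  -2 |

The cofactor is -35.

Delete row 1 and column 1; the remaining 2×2 submatrix is [7 3; 7 -2].
Its determinant is 7·(-2) − 3·7 = -35.
The cofactor carries sign (−1)^(1+1) = +1, so C_{1,1} = +(-35) = -35.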